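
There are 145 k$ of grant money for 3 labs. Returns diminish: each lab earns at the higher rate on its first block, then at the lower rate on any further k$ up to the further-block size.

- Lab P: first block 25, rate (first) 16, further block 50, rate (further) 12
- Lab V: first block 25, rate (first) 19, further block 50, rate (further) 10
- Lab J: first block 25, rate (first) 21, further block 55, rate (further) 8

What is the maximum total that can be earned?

Rank every tier by rate: Lab J/T1 21 > Lab V/T1 19 > Lab P/T1 16 > Lab P/T2 12 > Lab V/T2 10 > Lab J/T2 8.
Fill Lab J T1 block (25 at 21) ; 120 left.
Lab V/T1 (19): +25 ; 95 left.
Lab P/T1 (16): +25 ; 70 left.
Lab P/T2 (12): +50 ; 20 left.
20 remain; put them into Lab V T2 at 10.
Total = 21×25 + 19×25 + 16×25 + 12×50 + 10×20 = 2200.

2200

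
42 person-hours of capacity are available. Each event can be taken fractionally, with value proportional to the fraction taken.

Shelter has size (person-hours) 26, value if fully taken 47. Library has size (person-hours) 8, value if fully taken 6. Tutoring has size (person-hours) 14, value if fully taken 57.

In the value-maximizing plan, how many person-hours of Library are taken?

2

Best value per unit of size first: Tutoring 57/14≈4.07, Shelter 47/26≈1.81, Library 6/8≈0.75.
Take all of Tutoring (14 person-hours, value 57) — 28 person-hours left.
Take all of Shelter (26 person-hours, value 47) — 2 person-hours left.
Fill the last 2 person-hours with part of Library: 2/8 of it earns 1.5.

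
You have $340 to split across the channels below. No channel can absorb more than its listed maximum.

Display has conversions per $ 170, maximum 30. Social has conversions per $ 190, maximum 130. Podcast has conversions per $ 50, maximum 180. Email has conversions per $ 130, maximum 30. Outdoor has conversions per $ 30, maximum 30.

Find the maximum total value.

Order the channels by conversions per $: Social 190 > Display 170 > Email 130 > Podcast 50 > Outdoor 30.
Social: +130 to 130 (cap) ; 210 left.
Display takes 30 to reach its cap of 30 ; 180 left.
Email: +30 to 30 (cap) ; 150 left.
Podcast: +150 (room for 180) → 150. Pool exhausted.
Total = 170×30 + 190×130 + 50×150 + 130×30 = 41200.

41200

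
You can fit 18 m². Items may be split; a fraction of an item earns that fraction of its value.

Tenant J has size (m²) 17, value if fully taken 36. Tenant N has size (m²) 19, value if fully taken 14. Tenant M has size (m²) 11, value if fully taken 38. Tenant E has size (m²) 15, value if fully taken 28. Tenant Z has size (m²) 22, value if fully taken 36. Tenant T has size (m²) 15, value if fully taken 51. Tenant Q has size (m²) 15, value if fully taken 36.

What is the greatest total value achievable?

Sort by value density: Tenant M 38/11≈3.45, Tenant T 51/15≈3.4, Tenant Q 36/15≈2.4, Tenant J 36/17≈2.12, Tenant E 28/15≈1.87, Tenant Z 36/22≈1.64, Tenant N 14/19≈0.737.
All 11 m² of Tenant M fit (value 38) ; 7 remain.
Only 7 m² remain; take 7/15 of Tenant T for value 51×7/15 = 23.8.
Total value = 61.8.

61.8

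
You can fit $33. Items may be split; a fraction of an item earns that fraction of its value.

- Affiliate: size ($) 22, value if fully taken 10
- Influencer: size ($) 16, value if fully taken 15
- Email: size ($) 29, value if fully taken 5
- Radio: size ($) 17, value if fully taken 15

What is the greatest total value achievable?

Best value per unit of size first: Influencer 15/16≈0.938, Radio 15/17≈0.882, Affiliate 10/22≈0.455, Email 5/29≈0.172.
Influencer: take in full, 16 $ for value 15 → 17 left.
Radio: take in full, 17 $ for value 15 → 0 left.
Total value = 30.

30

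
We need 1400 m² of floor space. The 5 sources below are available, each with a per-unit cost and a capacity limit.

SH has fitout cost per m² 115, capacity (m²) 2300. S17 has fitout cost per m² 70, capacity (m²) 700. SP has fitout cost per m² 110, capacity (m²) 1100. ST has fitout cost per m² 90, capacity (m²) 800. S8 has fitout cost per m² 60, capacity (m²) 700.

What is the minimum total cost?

91000

Fill from the cheapest source first.
Take 700 from S8 at 60 ; need 700 more.
Take 700 from S17 at 70 ; need 0 more.
ST, SP, SH: unused.
Cost = 700×60 + 700×70 = 91000.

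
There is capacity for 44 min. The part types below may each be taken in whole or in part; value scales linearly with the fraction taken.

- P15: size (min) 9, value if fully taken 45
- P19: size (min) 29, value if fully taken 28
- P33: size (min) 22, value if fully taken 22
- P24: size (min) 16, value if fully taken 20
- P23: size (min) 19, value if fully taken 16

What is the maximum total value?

84

Rank by value-to-size ratio: P15 45/9≈5, P24 20/16≈1.25, P33 22/22≈1, P19 28/29≈0.966, P23 16/19≈0.842.
Take all of P15 (9 min, value 45) ; 35 min left.
Take all of P24 (16 min, value 20) ; 19 min left.
Fill the last 19 min with part of P33: 19/22 of it earns 19.
Total value = 84.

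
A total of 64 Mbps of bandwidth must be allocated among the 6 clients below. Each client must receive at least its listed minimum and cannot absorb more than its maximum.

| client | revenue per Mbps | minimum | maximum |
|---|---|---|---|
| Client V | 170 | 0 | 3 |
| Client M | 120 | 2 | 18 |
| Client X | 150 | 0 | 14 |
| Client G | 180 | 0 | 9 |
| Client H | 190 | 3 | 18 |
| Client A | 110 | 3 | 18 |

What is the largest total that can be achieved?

Meeting every minimum uses 0+2+0+0+3+3 = 8 Mbps, leaving 56.
Highest revenue per Mbps first: Client H 190 > Client G 180 > Client V 170 > Client X 150 > Client M 120 > Client A 110.
Client H takes 15 more to reach its cap of 18 — 41 left.
Client G takes 9 more to reach its cap of 9 — 32 left.
Client V takes 3 more to reach its cap of 3 — 29 left.
Client X takes 14 more to reach its cap of 14 — 15 left.
Client M has room for 16 more but only 15 remain, so it gets 17.
Total = 170×3 + 120×17 + 150×14 + 180×9 + 190×18 + 110×3 = 10020.

10020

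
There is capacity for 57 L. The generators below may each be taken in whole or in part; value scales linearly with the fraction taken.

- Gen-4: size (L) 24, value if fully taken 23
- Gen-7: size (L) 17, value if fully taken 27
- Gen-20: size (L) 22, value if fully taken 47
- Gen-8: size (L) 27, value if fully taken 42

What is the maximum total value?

102

Best value per unit of size first: Gen-20 47/22≈2.14, Gen-7 27/17≈1.59, Gen-8 42/27≈1.56, Gen-4 23/24≈0.958.
Gen-20: take in full, 22 L for value 47 → 35 left.
All 17 L of Gen-7 fit (value 27) → 18 remain.
Fill the last 18 L with part of Gen-8: 18/27 of it earns 28.
Total value = 102.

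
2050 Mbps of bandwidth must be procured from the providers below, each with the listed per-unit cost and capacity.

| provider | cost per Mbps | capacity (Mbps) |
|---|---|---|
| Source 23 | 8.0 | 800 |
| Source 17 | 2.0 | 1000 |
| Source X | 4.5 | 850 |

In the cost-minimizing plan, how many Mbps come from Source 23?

200

Use providers in increasing cost order.
Source 17 at 2.0: take all 1000 Mbps → 1050 still needed.
Take 850 from Source X at 4.5 → need 200 more.
Take 200 from Source 23 at 8.0 to finish.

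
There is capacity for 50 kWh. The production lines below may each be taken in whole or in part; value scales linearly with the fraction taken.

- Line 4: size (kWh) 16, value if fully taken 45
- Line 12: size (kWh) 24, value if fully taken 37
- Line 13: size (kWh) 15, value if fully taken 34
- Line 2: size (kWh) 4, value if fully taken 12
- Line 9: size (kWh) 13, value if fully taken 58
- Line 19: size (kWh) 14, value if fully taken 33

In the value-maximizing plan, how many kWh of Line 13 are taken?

Best value per unit of size first: Line 9 58/13≈4.46, Line 2 12/4≈3, Line 4 45/16≈2.81, Line 19 33/14≈2.36, Line 13 34/15≈2.27, Line 12 37/24≈1.54.
All 13 kWh of Line 9 fit (value 58) — 37 remain.
Line 2: take in full, 4 kWh for value 12 — 33 left.
Take all of Line 4 (16 kWh, value 45) — 17 kWh left.
Take all of Line 19 (14 kWh, value 33) — 3 kWh left.
Only 3 kWh remain; take 3/15 of Line 13 for value 34×3/15 = 6.8.

3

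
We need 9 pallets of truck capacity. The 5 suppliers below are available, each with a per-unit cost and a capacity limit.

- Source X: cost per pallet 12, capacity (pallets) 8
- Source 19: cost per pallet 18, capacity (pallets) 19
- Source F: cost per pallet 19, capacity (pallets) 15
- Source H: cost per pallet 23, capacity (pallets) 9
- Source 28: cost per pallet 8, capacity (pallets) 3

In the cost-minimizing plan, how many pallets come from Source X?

Cheapest first:
Source 28 at 8: take all 3 pallets ; 6 still needed.
Source X at 12: take 6 of its 8 ; requirement met.
Source 19, Source F, Source H: unused.

6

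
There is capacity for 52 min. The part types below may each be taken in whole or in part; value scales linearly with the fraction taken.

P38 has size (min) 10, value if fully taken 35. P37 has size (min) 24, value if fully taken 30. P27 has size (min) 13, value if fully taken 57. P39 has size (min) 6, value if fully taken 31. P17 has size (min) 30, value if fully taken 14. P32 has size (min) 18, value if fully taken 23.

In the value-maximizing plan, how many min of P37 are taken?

Best value per unit of size first: P39 31/6≈5.17, P27 57/13≈4.38, P38 35/10≈3.5, P32 23/18≈1.28, P37 30/24≈1.25, P17 14/30≈0.467.
All 6 min of P39 fit (value 31) — 46 remain.
All 13 min of P27 fit (value 57) — 33 remain.
All 10 min of P38 fit (value 35) — 23 remain.
P32: take in full, 18 min for value 23 — 5 left.
5 min left: a 5/24 share of P37 gives 30×5/24 = 6.25.

5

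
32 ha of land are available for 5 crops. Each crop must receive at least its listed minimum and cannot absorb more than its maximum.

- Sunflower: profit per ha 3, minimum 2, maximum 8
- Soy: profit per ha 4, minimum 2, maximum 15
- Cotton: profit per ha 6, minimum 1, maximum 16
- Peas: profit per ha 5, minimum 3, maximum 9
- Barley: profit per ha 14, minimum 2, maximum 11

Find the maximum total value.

267

Meeting every minimum uses 2+2+1+3+2 = 10 ha, leaving 22.
Highest profit per ha first: Barley 14 > Cotton 6 > Peas 5 > Soy 4 > Sunflower 3.
Give Barley 9 more to hit its cap of 11 → 13 left.
Only 13 left; Cotton takes them to reach 14.
Total = 3×2 + 4×2 + 6×14 + 5×3 + 14×11 = 267.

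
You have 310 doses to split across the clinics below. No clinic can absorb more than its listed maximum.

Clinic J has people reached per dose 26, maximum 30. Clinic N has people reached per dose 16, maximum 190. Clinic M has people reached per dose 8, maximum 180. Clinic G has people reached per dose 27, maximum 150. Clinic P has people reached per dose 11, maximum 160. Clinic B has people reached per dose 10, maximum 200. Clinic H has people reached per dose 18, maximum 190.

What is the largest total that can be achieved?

7170

Order the clinics by people reached per dose: Clinic G 27 > Clinic J 26 > Clinic H 18 > Clinic N 16 > Clinic P 11 > Clinic B 10 > Clinic M 8.
Give Clinic G 150 to hit its cap of 150 → 160 left.
Clinic J takes 30 to reach its cap of 30 → 130 left.
Only 130 left; Clinic H takes them to reach 130.
Total = 26×30 + 27×150 + 18×130 = 7170.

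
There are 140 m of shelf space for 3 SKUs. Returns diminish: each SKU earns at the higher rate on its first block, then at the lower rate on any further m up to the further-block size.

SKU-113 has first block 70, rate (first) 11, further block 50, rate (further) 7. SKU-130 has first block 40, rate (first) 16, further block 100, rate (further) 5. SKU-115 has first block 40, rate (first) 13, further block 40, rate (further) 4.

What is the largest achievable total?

Order all 6 blocks by rate: SKU-130/first 16 > SKU-115/first 13 > SKU-113/first 11 > SKU-113/second 7 > SKU-130/second 5 > SKU-115/second 4.
SKU-130/first (16): +40 ; 100 left.
SKU-115 first at 13: fill all 40 ; 60 left.
SKU-113/first: +60 of 70 at 11; pool empty.
Total = 16×40 + 13×40 + 11×60 = 1820.

1820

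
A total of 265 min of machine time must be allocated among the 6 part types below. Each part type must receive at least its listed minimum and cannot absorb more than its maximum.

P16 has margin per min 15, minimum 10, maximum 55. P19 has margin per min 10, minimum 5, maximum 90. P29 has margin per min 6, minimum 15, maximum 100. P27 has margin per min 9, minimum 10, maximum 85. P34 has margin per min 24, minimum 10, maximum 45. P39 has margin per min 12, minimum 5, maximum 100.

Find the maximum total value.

Meeting every minimum uses 10+5+15+10+10+5 = 55 min, leaving 210.
Rank by margin per min: P34 24 > P16 15 > P39 12 > P19 10 > P27 9 > P29 6.
P34: +35 to 45 (cap) ; 175 left.
P16 takes 45 more to reach its cap of 55 ; 130 left.
P39: +95 to 100 (cap) ; 35 left.
P19 has room for 85 more but only 35 remain, so it gets 40.
Total = 15×55 + 10×40 + 6×15 + 9×10 + 24×45 + 12×100 = 3685.

3685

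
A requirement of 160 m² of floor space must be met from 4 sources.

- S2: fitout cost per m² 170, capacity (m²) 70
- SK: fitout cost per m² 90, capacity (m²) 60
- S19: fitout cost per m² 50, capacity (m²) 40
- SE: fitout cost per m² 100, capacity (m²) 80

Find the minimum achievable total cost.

Fill from the cheapest source first.
Take 40 from S19 at 50 ; need 120 more.
SK (90): use full 60 ; 60 m² to go.
Take 60 from SE at 100 to finish.
S2: unused.
Cost = 40×50 + 60×90 + 60×100 = 13400.

13400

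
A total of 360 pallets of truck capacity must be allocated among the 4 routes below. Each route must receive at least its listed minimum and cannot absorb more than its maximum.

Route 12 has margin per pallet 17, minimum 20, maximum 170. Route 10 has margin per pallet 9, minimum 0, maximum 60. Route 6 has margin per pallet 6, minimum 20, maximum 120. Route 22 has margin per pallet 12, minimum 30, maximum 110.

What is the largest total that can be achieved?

4870

Meeting every minimum uses 20+0+20+30 = 70 pallets, leaving 290.
Highest margin per pallet first: Route 12 17 > Route 22 12 > Route 10 9 > Route 6 6.
Route 12 takes 150 more to reach its cap of 170 ; 140 left.
Give Route 22 80 more to hit its cap of 110 ; 60 left.
Give Route 10 60 more to hit its cap of 60 ; 0 left.
Total = 17×170 + 9×60 + 6×20 + 12×110 = 4870.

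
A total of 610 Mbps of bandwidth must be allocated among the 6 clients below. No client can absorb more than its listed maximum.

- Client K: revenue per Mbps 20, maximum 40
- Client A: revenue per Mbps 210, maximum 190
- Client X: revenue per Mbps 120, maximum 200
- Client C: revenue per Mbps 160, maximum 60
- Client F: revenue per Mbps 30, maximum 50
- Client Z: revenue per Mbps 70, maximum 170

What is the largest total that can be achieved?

Rank by revenue per Mbps: Client A 210 > Client C 160 > Client X 120 > Client Z 70 > Client F 30 > Client K 20.
Client A: +190 to 190 (cap) → 420 left.
Give Client C 60 to hit its cap of 60 → 360 left.
Give Client X 200 to hit its cap of 200 → 160 left.
Only 160 left; Client Z takes them to reach 160.
Total = 210×190 + 120×200 + 160×60 + 70×160 = 84700.

84700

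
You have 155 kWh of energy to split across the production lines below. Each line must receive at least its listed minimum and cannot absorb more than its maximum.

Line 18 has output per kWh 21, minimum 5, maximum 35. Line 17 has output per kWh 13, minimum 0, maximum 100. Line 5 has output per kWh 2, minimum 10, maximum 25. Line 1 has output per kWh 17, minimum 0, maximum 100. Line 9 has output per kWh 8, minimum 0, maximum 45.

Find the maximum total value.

2585

Meeting every minimum uses 5+0+10+0+0 = 15 kWh, leaving 140.
Order the production lines by output per kWh: Line 18 21 > Line 1 17 > Line 17 13 > Line 9 8 > Line 5 2.
Line 18: +30 to 35 (cap) — 110 left.
Line 1 takes 100 more to reach its cap of 100 — 10 left.
Line 17: +10 (room for 100) → 10. Pool exhausted.
Total = 21×35 + 13×10 + 2×10 + 17×100 = 2585.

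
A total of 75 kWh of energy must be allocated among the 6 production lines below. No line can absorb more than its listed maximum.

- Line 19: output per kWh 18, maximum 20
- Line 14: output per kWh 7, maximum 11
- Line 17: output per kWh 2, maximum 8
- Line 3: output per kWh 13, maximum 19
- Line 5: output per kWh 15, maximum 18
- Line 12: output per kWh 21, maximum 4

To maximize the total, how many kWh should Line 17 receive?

3

Order the production lines by output per kWh: Line 12 21 > Line 19 18 > Line 5 15 > Line 3 13 > Line 14 7 > Line 17 2.
Line 12: +4 to 4 (cap) — 71 left.
Give Line 19 20 to hit its cap of 20 — 51 left.
Line 5 takes 18 to reach its cap of 18 — 33 left.
Line 3: +19 to 19 (cap) — 14 left.
Give Line 14 11 to hit its cap of 11 — 3 left.
Line 17 has room for 8 but only 3 remain, so it gets 3.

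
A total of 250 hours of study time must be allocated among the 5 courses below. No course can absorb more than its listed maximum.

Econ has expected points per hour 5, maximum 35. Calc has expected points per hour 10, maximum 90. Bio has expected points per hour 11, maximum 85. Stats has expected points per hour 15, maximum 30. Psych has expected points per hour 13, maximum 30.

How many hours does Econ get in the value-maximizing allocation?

Rank by expected points per hour: Stats 15 > Psych 13 > Bio 11 > Calc 10 > Econ 5.
Give Stats 30 to hit its cap of 30 → 220 left.
Psych: +30 to 30 (cap) → 190 left.
Give Bio 85 to hit its cap of 85 → 105 left.
Give Calc 90 to hit its cap of 90 → 15 left.
Only 15 left; Econ takes them to reach 15.

15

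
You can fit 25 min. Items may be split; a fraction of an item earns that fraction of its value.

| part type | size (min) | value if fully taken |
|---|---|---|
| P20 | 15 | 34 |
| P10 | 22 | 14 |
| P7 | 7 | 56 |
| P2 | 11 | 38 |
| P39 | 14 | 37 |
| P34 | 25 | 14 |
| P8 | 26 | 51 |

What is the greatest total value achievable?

Best value per unit of size first: P7 56/7≈8, P2 38/11≈3.45, P39 37/14≈2.64, P20 34/15≈2.27, P8 51/26≈1.96, P10 14/22≈0.636, P34 14/25≈0.56.
P7: take in full, 7 min for value 56 ; 18 left.
All 11 min of P2 fit (value 38) ; 7 remain.
Only 7 min remain; take 7/14 of P39 for value 37×7/14 = 18.5.
Total value = 112.5.

112.5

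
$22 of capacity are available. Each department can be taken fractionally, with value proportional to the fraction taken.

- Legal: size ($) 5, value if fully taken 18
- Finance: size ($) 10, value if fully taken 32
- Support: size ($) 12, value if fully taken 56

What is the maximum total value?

90

Sort by value density: Support 56/12≈4.67, Legal 18/5≈3.6, Finance 32/10≈3.2.
All 12 $ of Support fit (value 56) ; 10 remain.
Take all of Legal (5 $, value 18) ; 5 $ left.
Only 5 $ remain; take 5/10 of Finance for value 32×5/10 = 16.
Total value = 90.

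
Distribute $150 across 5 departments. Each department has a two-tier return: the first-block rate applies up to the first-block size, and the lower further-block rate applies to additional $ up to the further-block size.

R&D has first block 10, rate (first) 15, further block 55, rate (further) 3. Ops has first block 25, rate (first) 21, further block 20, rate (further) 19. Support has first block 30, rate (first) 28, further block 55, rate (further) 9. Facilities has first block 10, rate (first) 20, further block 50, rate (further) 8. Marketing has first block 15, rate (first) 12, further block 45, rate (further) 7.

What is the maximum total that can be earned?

2635

Order all 10 blocks by rate: Support/first 28 > Ops/first 21 > Facilities/first 20 > Ops/second 19 > R&D/first 15 > Marketing/first 12 > Support/second 9 > Facilities/second 8 > Marketing/second 7 > R&D/second 3.
Support/first (28): +30 — 120 left.
Fill Ops first block (25 at 21) — 95 left.
Fill Facilities first block (10 at 20) — 85 left.
Fill Ops second block (20 at 19) — 65 left.
Fill R&D first block (10 at 15) — 55 left.
Marketing/first (12): +15 — 40 left.
Support/second: +40 of 55 at 9; pool empty.
Total = 28×30 + 21×25 + 20×10 + 19×20 + 15×10 + 12×15 + 9×40 = 2635.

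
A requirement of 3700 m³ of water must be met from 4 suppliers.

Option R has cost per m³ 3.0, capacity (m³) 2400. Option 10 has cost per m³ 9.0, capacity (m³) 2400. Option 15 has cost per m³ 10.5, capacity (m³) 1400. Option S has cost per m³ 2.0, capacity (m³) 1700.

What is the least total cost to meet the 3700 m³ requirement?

Cheapest first:
Take 1700 from Option S at 2.0 — need 2000 more.
Option R (3.0): take the remaining 2000 — done.
Option 10, Option 15: unused.
Cost = 1700×2.0 + 2000×3.0 = 9400.

9400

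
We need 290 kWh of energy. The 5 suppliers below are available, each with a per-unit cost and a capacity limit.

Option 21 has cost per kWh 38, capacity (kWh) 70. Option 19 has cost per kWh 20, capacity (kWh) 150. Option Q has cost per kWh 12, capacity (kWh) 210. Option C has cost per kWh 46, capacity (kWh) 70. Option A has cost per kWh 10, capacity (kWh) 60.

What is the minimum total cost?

Cheapest first:
Option A at 10: take all 60 kWh — 230 still needed.
Option Q (12): use full 210 — 20 kWh to go.
Option 19 at 20: take 20 of its 150 — requirement met.
Option 21, Option C: unused.
Cost = 60×10 + 210×12 + 20×20 = 3520.

3520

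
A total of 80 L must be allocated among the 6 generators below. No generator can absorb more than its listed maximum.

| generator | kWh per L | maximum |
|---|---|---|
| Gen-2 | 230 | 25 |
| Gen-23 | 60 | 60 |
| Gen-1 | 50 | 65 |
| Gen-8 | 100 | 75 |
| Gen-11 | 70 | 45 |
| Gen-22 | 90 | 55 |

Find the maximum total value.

11250

Order the generators by kWh per L: Gen-2 230 > Gen-8 100 > Gen-22 90 > Gen-11 70 > Gen-23 60 > Gen-1 50.
Gen-2 takes 25 to reach its cap of 25 — 55 left.
Gen-8: +55 (room for 75) → 55. Pool exhausted.
Total = 230×25 + 100×55 = 11250.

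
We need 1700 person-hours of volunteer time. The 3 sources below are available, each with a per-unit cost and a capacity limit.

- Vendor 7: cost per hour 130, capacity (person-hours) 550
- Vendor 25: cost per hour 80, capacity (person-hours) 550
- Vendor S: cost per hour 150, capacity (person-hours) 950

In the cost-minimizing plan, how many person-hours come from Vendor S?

600

Use sources in increasing cost order.
Take 550 from Vendor 25 at 80 → need 1150 more.
Take 550 from Vendor 7 at 130 → need 600 more.
Vendor S (150): take the remaining 600 → done.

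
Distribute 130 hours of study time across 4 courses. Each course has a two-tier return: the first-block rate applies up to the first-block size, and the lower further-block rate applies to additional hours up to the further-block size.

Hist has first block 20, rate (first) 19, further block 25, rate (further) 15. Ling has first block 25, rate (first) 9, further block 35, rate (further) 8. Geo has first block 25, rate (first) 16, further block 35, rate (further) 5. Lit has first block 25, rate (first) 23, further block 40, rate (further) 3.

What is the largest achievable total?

Rank every tier by rate: Lit/tier1 23 > Hist/tier1 19 > Geo/tier1 16 > Hist/tier2 15 > Ling/tier1 9 > Ling/tier2 8 > Geo/tier2 5 > Lit/tier2 3.
Fill Lit tier1 block (25 at 23) ; 105 left.
Hist/tier1 (19): +20 ; 85 left.
Geo/tier1 (16): +25 ; 60 left.
Hist/tier2 (15): +25 ; 35 left.
Ling/tier1 (9): +25 ; 10 left.
Ling/tier2: +10 of 35 at 8; pool empty.
Total = 23×25 + 19×20 + 16×25 + 15×25 + 9×25 + 8×10 = 2035.

2035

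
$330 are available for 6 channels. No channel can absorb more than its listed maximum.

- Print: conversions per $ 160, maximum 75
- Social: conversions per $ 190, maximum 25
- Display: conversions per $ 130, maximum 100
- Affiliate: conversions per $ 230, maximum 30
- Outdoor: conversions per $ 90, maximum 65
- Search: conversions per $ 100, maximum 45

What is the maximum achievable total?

46100

Order the channels by conversions per $: Affiliate 230 > Social 190 > Print 160 > Display 130 > Search 100 > Outdoor 90.
Affiliate takes 30 to reach its cap of 30 — 300 left.
Give Social 25 to hit its cap of 25 — 275 left.
Print takes 75 to reach its cap of 75 — 200 left.
Display takes 100 to reach its cap of 100 — 100 left.
Search takes 45 to reach its cap of 45 — 55 left.
Outdoor: +55 (room for 65) → 55. Pool exhausted.
Total = 160×75 + 190×25 + 130×100 + 230×30 + 90×55 + 100×45 = 46100.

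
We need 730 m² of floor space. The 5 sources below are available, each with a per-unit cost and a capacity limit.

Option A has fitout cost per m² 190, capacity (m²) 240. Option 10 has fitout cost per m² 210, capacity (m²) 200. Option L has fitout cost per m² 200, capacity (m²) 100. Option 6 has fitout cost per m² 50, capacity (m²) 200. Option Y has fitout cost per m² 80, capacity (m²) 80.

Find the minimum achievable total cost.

105100

Cheapest first:
Take 200 from Option 6 at 50 ; need 530 more.
Take 80 from Option Y at 80 ; need 450 more.
Option A at 190: take all 240 m² ; 210 still needed.
Option L (200): use full 100 ; 110 m² to go.
Option 10 (210): take the remaining 110 ; done.
Cost = 200×50 + 80×80 + 240×190 + 100×200 + 110×210 = 105100.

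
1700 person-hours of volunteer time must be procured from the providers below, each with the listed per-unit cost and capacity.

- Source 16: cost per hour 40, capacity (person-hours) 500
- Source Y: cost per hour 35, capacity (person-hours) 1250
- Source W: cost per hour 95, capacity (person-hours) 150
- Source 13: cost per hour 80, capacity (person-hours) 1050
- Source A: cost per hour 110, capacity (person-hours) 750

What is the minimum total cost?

61750

Cheapest first:
Source Y at 35: take all 1250 person-hours → 450 still needed.
Source 16 (40): take the remaining 450 → done.
Source 13, Source W, Source A: unused.
Cost = 1250×35 + 450×40 = 61750.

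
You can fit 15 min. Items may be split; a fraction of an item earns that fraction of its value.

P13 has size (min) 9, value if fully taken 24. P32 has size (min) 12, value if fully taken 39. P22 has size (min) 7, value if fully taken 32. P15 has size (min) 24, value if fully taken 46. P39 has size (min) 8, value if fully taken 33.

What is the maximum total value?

Best value per unit of size first: P22 32/7≈4.57, P39 33/8≈4.12, P32 39/12≈3.25, P13 24/9≈2.67, P15 46/24≈1.92.
Take all of P22 (7 min, value 32) — 8 min left.
P39: take in full, 8 min for value 33 — 0 left.
Total value = 65.

65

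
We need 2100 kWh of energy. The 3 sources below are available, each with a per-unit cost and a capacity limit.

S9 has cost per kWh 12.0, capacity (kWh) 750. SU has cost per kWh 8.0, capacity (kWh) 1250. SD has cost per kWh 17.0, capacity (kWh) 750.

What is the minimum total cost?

Use sources in increasing cost order.
Take 1250 from SU at 8.0 ; need 850 more.
S9 at 12.0: take all 750 kWh ; 100 still needed.
Take 100 from SD at 17.0 to finish.
Cost = 1250×8.0 + 750×12.0 + 100×17.0 = 20700.

20700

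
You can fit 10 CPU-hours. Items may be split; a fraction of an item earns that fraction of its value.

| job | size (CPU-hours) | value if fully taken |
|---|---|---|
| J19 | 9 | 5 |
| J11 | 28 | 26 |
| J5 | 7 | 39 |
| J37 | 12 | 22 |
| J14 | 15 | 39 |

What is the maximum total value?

Rank by value-to-size ratio: J5 39/7≈5.57, J14 39/15≈2.6, J37 22/12≈1.83, J11 26/28≈0.929, J19 5/9≈0.556.
All 7 CPU-hours of J5 fit (value 39) → 3 remain.
Only 3 CPU-hours remain; take 3/15 of J14 for value 39×3/15 = 7.8.
Total value = 46.8.

46.8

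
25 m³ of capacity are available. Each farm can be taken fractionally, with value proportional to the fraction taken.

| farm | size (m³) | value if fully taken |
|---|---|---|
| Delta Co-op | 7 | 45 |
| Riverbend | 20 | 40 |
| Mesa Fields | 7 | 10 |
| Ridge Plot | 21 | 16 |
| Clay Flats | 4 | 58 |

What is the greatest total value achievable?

131

Sort by value density: Clay Flats 58/4≈14.5, Delta Co-op 45/7≈6.43, Riverbend 40/20≈2, Mesa Fields 10/7≈1.43, Ridge Plot 16/21≈0.762.
All 4 m³ of Clay Flats fit (value 58) ; 21 remain.
All 7 m³ of Delta Co-op fit (value 45) ; 14 remain.
14 m³ left: a 14/20 share of Riverbend gives 40×14/20 = 28.
Total value = 131.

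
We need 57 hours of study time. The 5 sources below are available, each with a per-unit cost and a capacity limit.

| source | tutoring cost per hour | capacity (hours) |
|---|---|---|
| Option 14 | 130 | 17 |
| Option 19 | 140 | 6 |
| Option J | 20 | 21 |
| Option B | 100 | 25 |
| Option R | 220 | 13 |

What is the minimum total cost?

4350

Cheapest first:
Option J at 20: take all 21 hours ; 36 still needed.
Option B at 100: take all 25 hours ; 11 still needed.
Take 11 from Option 14 at 130 to finish.
Option 19, Option R: unused.
Cost = 21×20 + 25×100 + 11×130 = 4350.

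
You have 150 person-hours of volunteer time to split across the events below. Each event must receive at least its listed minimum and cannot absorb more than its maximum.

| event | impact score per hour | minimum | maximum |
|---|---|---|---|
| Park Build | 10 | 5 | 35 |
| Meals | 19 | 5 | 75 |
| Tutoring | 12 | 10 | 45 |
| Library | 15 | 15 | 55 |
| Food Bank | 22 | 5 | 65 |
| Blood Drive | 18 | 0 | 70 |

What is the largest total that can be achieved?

2870

Meeting every minimum uses 5+5+10+15+5+0 = 40 person-hours, leaving 110.
Rank by impact score per hour: Food Bank 22 > Meals 19 > Blood Drive 18 > Library 15 > Tutoring 12 > Park Build 10.
Food Bank takes 60 more to reach its cap of 65 → 50 left.
Only 50 left; Meals takes them to reach 55.
Total = 10×5 + 19×55 + 12×10 + 15×15 + 22×65 = 2870.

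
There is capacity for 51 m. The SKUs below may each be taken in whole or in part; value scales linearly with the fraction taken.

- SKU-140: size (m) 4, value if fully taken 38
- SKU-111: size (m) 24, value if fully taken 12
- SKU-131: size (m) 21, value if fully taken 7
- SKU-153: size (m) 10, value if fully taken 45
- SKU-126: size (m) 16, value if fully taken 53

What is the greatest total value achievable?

Rank by value-to-size ratio: SKU-140 38/4≈9.5, SKU-153 45/10≈4.5, SKU-126 53/16≈3.31, SKU-111 12/24≈0.5, SKU-131 7/21≈0.333.
SKU-140: take in full, 4 m for value 38 — 47 left.
Take all of SKU-153 (10 m, value 45) — 37 m left.
Take all of SKU-126 (16 m, value 53) — 21 m left.
Only 21 m remain; take 21/24 of SKU-111 for value 12×21/24 = 10.5.
Total value = 146.5.

146.5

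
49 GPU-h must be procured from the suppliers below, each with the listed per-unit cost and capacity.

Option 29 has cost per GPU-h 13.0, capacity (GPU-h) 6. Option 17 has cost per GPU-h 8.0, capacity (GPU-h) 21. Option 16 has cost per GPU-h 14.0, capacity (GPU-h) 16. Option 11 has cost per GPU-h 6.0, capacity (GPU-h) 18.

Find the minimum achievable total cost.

Fill from the cheapest supplier first.
Take 18 from Option 11 at 6.0 — need 31 more.
Take 21 from Option 17 at 8.0 — need 10 more.
Option 29 at 13.0: take all 6 GPU-h — 4 still needed.
Option 16 at 14.0: take 4 of its 16 — requirement met.
Cost = 18×6.0 + 21×8.0 + 6×13.0 + 4×14.0 = 410.

410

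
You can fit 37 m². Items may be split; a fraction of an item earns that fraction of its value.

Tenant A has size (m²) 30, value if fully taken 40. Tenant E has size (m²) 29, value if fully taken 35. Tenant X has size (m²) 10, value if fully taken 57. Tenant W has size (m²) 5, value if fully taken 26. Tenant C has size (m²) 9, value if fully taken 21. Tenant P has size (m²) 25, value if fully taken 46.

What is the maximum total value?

127.92

Rank by value-to-size ratio: Tenant X 57/10≈5.7, Tenant W 26/5≈5.2, Tenant C 21/9≈2.33, Tenant P 46/25≈1.84, Tenant A 40/30≈1.33, Tenant E 35/29≈1.21.
All 10 m² of Tenant X fit (value 57) ; 27 remain.
All 5 m² of Tenant W fit (value 26) ; 22 remain.
Tenant C: take in full, 9 m² for value 21 ; 13 left.
13 m² left: a 13/25 share of Tenant P gives 46×13/25 = 23.92.
Total value = 127.92.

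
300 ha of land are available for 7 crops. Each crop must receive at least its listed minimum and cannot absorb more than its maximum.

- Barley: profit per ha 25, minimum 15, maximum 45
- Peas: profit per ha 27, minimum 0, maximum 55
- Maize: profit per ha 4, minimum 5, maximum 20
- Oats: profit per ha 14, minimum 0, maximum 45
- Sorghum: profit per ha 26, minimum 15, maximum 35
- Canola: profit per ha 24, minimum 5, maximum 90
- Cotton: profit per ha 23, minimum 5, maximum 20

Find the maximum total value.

Meeting every minimum uses 15+0+5+0+15+5+5 = 45 ha, leaving 255.
Order the crops by profit per ha: Peas 27 > Sorghum 26 > Barley 25 > Canola 24 > Cotton 23 > Oats 14 > Maize 4.
Peas takes 55 more to reach its cap of 55 → 200 left.
Sorghum takes 20 more to reach its cap of 35 → 180 left.
Give Barley 30 more to hit its cap of 45 → 150 left.
Canola: +85 to 90 (cap) → 65 left.
Cotton takes 15 more to reach its cap of 20 → 50 left.
Oats takes 45 more to reach its cap of 45 → 5 left.
Maize: +5 (room for 15) → 10. Pool exhausted.
Total = 25×45 + 27×55 + 4×10 + 14×45 + 26×35 + 24×90 + 23×20 = 6810.

6810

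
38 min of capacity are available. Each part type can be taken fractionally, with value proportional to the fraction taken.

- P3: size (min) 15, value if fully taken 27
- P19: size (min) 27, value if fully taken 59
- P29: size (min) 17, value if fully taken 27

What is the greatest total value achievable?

Best value per unit of size first: P19 59/27≈2.19, P3 27/15≈1.8, P29 27/17≈1.59.
P19: take in full, 27 min for value 59 → 11 left.
Only 11 min remain; take 11/15 of P3 for value 27×11/15 = 19.8.
Total value = 78.8.

78.8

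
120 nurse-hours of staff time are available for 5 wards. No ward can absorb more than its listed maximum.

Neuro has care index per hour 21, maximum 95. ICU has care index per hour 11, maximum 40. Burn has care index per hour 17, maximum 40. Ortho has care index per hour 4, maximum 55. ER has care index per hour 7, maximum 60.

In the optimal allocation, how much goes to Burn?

25

Order the wards by care index per hour: Neuro 21 > Burn 17 > ICU 11 > ER 7 > Ortho 4.
Neuro: +95 to 95 (cap) — 25 left.
Only 25 left; Burn takes them to reach 25.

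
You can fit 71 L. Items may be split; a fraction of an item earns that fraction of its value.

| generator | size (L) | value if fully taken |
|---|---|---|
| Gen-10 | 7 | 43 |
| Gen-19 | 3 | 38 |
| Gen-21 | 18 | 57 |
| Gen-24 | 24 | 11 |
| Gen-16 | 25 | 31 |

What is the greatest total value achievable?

177.25

Rank by value-to-size ratio: Gen-19 38/3≈12.7, Gen-10 43/7≈6.14, Gen-21 57/18≈3.17, Gen-16 31/25≈1.24, Gen-24 11/24≈0.458.
Gen-19: take in full, 3 L for value 38 — 68 left.
Take all of Gen-10 (7 L, value 43) — 61 L left.
Gen-21: take in full, 18 L for value 57 — 43 left.
Take all of Gen-16 (25 L, value 31) — 18 L left.
Fill the last 18 L with part of Gen-24: 18/24 of it earns 8.25.
Total value = 177.25.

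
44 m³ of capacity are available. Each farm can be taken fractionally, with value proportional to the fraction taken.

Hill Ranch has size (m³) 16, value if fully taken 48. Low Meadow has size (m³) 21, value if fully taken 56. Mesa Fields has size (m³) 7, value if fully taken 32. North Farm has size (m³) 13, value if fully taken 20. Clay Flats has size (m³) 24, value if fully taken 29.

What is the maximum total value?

136

Best value per unit of size first: Mesa Fields 32/7≈4.57, Hill Ranch 48/16≈3, Low Meadow 56/21≈2.67, North Farm 20/13≈1.54, Clay Flats 29/24≈1.21.
All 7 m³ of Mesa Fields fit (value 32) ; 37 remain.
All 16 m³ of Hill Ranch fit (value 48) ; 21 remain.
Low Meadow: take in full, 21 m³ for value 56 ; 0 left.
Total value = 136.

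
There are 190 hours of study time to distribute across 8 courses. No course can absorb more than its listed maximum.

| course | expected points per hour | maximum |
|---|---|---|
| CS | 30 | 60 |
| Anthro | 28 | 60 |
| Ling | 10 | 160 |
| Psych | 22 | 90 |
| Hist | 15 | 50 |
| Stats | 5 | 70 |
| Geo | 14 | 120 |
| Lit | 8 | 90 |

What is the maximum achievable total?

5020

Rank by expected points per hour: CS 30 > Anthro 28 > Psych 22 > Hist 15 > Geo 14 > Ling 10 > Lit 8 > Stats 5.
Give CS 60 to hit its cap of 60 ; 130 left.
Give Anthro 60 to hit its cap of 60 ; 70 left.
Only 70 left; Psych takes them to reach 70.
Total = 30×60 + 28×60 + 22×70 = 5020.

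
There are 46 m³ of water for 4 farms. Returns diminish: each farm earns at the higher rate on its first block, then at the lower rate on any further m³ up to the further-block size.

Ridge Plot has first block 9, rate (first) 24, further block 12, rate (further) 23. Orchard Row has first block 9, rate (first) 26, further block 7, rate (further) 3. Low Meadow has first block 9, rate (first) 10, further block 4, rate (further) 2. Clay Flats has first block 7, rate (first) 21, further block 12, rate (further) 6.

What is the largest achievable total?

963

Treat each block as its own option and order by rate: Orchard Row/T1 26 > Ridge Plot/T1 24 > Ridge Plot/T2 23 > Clay Flats/T1 21 > Low Meadow/T1 10 > Clay Flats/T2 6 > Orchard Row/T2 3 > Low Meadow/T2 2.
Orchard Row T1 at 26: fill all 9 ; 37 left.
Fill Ridge Plot T1 block (9 at 24) ; 28 left.
Ridge Plot/T2 (23): +12 ; 16 left.
Fill Clay Flats T1 block (7 at 21) ; 9 left.
Low Meadow T1 at 10: fill all 9 ; 0 left.
Total = 26×9 + 24×9 + 23×12 + 21×7 + 10×9 = 963.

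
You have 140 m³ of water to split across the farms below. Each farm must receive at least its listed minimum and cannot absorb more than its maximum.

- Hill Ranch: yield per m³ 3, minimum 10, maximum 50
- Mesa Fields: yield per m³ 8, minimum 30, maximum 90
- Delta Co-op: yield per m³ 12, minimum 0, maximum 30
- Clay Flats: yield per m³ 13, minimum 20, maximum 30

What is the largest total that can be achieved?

Meeting every minimum uses 10+30+0+20 = 60 m³, leaving 80.
Rank by yield per m³: Clay Flats 13 > Delta Co-op 12 > Mesa Fields 8 > Hill Ranch 3.
Clay Flats: +10 to 30 (cap) → 70 left.
Delta Co-op: +30 to 30 (cap) → 40 left.
Mesa Fields has room for 60 more but only 40 remain, so it gets 70.
Total = 3×10 + 8×70 + 12×30 + 13×30 = 1340.

1340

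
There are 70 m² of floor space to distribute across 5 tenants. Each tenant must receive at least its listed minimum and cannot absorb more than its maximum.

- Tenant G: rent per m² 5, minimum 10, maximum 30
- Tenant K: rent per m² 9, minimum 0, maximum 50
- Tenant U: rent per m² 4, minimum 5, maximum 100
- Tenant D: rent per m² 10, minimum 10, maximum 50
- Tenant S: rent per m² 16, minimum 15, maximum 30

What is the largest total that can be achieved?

Meeting every minimum uses 10+0+5+10+15 = 40 m², leaving 30.
Highest rent per m² first: Tenant S 16 > Tenant D 10 > Tenant K 9 > Tenant G 5 > Tenant U 4.
Tenant S: +15 to 30 (cap) — 15 left.
Tenant D: +15 (room for 40) → 25. Pool exhausted.
Total = 5×10 + 4×5 + 10×25 + 16×30 = 800.

800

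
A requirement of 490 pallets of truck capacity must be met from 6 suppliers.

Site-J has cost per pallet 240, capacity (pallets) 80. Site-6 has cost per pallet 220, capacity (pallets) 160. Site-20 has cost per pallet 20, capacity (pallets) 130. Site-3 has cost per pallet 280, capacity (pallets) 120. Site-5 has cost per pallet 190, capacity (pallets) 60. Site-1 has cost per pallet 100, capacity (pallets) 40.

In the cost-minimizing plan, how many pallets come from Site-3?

Fill from the cheapest supplier first.
Site-20 at 20: take all 130 pallets → 360 still needed.
Take 40 from Site-1 at 100 → need 320 more.
Site-5 at 190: take all 60 pallets → 260 still needed.
Take 160 from Site-6 at 220 → need 100 more.
Site-J at 240: take all 80 pallets → 20 still needed.
Site-3 (280): take the remaining 20 → done.

20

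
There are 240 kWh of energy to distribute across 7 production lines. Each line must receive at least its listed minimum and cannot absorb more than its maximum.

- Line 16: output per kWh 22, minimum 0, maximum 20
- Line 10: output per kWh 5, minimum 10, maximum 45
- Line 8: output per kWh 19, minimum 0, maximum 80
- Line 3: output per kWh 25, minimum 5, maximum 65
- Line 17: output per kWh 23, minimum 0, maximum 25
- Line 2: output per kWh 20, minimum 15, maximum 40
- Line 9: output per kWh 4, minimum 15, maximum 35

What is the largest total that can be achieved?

4785

Meeting every minimum uses 0+10+0+5+0+15+15 = 45 kWh, leaving 195.
Order the production lines by output per kWh: Line 3 25 > Line 17 23 > Line 16 22 > Line 2 20 > Line 8 19 > Line 10 5 > Line 9 4.
Give Line 3 60 more to hit its cap of 65 ; 135 left.
Give Line 17 25 more to hit its cap of 25 ; 110 left.
Give Line 16 20 more to hit its cap of 20 ; 90 left.
Give Line 2 25 more to hit its cap of 40 ; 65 left.
Line 8 has room for 80 more but only 65 remain, so it gets 65.
Total = 22×20 + 5×10 + 19×65 + 25×65 + 23×25 + 20×40 + 4×15 = 4785.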